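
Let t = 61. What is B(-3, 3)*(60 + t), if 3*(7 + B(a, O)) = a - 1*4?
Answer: -3388/3 ≈ -1129.3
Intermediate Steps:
B(a, O) = -25/3 + a/3 (B(a, O) = -7 + (a - 1*4)/3 = -7 + (a - 4)/3 = -7 + (-4 + a)/3 = -7 + (-4/3 + a/3) = -25/3 + a/3)
B(-3, 3)*(60 + t) = (-25/3 + (⅓)*(-3))*(60 + 61) = (-25/3 - 1)*121 = -28/3*121 = -3388/3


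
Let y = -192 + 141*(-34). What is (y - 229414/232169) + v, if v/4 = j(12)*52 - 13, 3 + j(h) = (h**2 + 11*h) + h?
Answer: 12593081484/232169 ≈ 54241.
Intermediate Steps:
j(h) = -3 + h**2 + 12*h (j(h) = -3 + ((h**2 + 11*h) + h) = -3 + (h**2 + 12*h) = -3 + h**2 + 12*h)
v = 59228 (v = 4*((-3 + 12**2 + 12*12)*52 - 13) = 4*((-3 + 144 + 144)*52 - 13) = 4*(285*52 - 13) = 4*(14820 - 13) = 4*14807 = 59228)
y = -4986 (y = -192 - 4794 = -4986)
(y - 229414/232169) + v = (-4986 - 229414/232169) + 59228 = -1157824048/232169 + 59228 = 12593081484/232169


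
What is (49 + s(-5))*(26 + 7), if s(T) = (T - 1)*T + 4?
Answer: 2739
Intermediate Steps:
s(T) = 4 + T*(-1 + T) (s(T) = (-1 + T)*T + 4 = T*(-1 + T) + 4 = 4 + T*(-1 + T))
(49 + s(-5))*(26 + 7) = (49 + (4 + (-5)² - 1*(-5)))*(26 + 7) = (49 + (4 + 25 + 5))*33 = (49 + 34)*33 = 83*33 = 2739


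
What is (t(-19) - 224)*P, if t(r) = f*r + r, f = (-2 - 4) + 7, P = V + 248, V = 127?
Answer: -98250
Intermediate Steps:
P = 375 (P = 127 + 248 = 375)
f = 1 (f = -6 + 7 = 1)
t(r) = 2*r (t(r) = 1*r + r = r + r = 2*r)
(t(-19) - 224)*P = (2*(-19) - 224)*375 = (-38 - 224)*375 = -262*375 = -98250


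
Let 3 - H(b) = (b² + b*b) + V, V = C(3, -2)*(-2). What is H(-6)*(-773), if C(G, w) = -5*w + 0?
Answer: 37877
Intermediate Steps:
C(G, w) = -5*w
V = -20 (V = -5*(-2)*(-2) = 10*(-2) = -20)
H(b) = 23 - 2*b² (H(b) = 3 - ((b² + b*b) - 20) = 3 - ((b² + b²) - 20) = 3 - (2*b² - 20) = 3 - (-20 + 2*b²) = 3 + (20 - 2*b²) = 23 - 2*b²)
H(-6)*(-773) = (23 - 2*(-6)²)*(-773) = (23 - 2*36)*(-773) = (23 - 72)*(-773) = -49*(-773) = 37877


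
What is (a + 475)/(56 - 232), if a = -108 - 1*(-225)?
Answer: -37/11 ≈ -3.3636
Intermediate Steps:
a = 117 (a = -108 + 225 = 117)
(a + 475)/(56 - 232) = (117 + 475)/(56 - 232) = 592/(-176) = 592*(-1/176) = -37/11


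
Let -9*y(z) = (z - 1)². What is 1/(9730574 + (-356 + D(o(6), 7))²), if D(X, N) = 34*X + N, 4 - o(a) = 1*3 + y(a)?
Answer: 81/792116719 ≈ 1.0226e-7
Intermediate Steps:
y(z) = -(-1 + z)²/9 (y(z) = -(z - 1)²/9 = -(-1 + z)²/9)
o(a) = 1 + (-1 + a)²/9 (o(a) = 4 - (1*3 - (-1 + a)²/9) = 4 - (3 - (-1 + a)²/9) = 4 + (-3 + (-1 + a)²/9) = 1 + (-1 + a)²/9)
D(X, N) = N + 34*X
1/(9730574 + (-356 + D(o(6), 7))²) = 1/(9730574 + (-356 + (7 + 34*(1 + (-1 + 6)²/9)))²) = 1/(9730574 + (-356 + (7 + 34*(1 + (⅑)*5²)))²) = 1/(9730574 + (-356 + (7 + 34*(1 + (⅑)*25)))²) = 1/(9730574 + (-356 + (7 + 34*(1 + 25/9)))²) = 1/(9730574 + (-356 + (7 + 34*(34/9)))²) = 1/(9730574 + (-356 + (7 + 1156/9))²) = 1/(9730574 + (-356 + 1219/9)²) = 1/(9730574 + (-1985/9)²) = 1/(9730574 + 3940225/81) = 1/(792116719/81) = 81/792116719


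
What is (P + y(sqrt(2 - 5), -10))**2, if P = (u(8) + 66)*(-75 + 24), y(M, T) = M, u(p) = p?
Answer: (3774 - I*sqrt(3))**2 ≈ 1.4243e+7 - 1.31e+4*I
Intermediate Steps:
P = -3774 (P = (8 + 66)*(-75 + 24) = 74*(-51) = -3774)
(P + y(sqrt(2 - 5), -10))**2 = (-3774 + sqrt(2 - 5))**2 = (-3774 + sqrt(-3))**2 = (-3774 + I*sqrt(3))**2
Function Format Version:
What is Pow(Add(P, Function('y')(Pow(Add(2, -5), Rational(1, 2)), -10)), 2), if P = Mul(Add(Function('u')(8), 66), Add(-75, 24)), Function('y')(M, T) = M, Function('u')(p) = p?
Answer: Pow(Add(3774, Mul(-1, I, Pow(3, Rational(1, 2)))), 2) ≈ Add(1.4243e+7, Mul(-1.31e+4, I))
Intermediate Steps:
P = -3774 (P = Mul(Add(8, 66), Add(-75, 24)) = Mul(74, -51) = -3774)
Pow(Add(P, Function('y')(Pow(Add(2, -5), Rational(1, 2)), -10)), 2) = Pow(Add(-3774, Pow(Add(2, -5), Rational(1, 2))), 2) = Pow(Add(-3774, Pow(-3, Rational(1, 2))), 2) = Pow(Add(-3774, Mul(I, Pow(3, Rational(1, 2)))), 2)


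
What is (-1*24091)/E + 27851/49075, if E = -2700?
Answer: 50298541/5300100 ≈ 9.4901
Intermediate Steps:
(-1*24091)/E + 27851/49075 = -1*24091/(-2700) + 27851/49075 = -24091*(-1/2700) + 27851*(1/49075) = 24091/2700 + 27851/49075 = 50298541/5300100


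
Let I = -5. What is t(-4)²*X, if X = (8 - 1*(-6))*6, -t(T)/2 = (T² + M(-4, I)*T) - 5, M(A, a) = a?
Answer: 322896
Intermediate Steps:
t(T) = 10 - 2*T² + 10*T (t(T) = -2*((T² - 5*T) - 5) = -2*(-5 + T² - 5*T) = 10 - 2*T² + 10*T)
X = 84 (X = (8 + 6)*6 = 14*6 = 84)
t(-4)²*X = (10 - 2*(-4)² + 10*(-4))²*84 = (10 - 2*16 - 40)²*84 = (10 - 32 - 40)²*84 = (-62)²*84 = 3844*84 = 322896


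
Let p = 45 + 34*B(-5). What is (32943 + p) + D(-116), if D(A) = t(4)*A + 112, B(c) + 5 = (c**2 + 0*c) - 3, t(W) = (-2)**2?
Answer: 33214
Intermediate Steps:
t(W) = 4
B(c) = -8 + c**2 (B(c) = -5 + ((c**2 + 0*c) - 3) = -5 + ((c**2 + 0) - 3) = -5 + (c**2 - 3) = -5 + (-3 + c**2) = -8 + c**2)
D(A) = 112 + 4*A (D(A) = 4*A + 112 = 112 + 4*A)
p = 623 (p = 45 + 34*(-8 + (-5)**2) = 45 + 34*(-8 + 25) = 45 + 34*17 = 45 + 578 = 623)
(32943 + p) + D(-116) = (32943 + 623) + (112 + 4*(-116)) = 33566 + (112 - 464) = 33566 - 352 = 33214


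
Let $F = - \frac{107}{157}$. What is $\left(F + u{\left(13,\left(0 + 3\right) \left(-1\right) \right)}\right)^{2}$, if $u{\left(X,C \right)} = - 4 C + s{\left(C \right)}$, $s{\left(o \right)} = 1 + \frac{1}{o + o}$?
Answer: $\frac{131033809}{887364} \approx 147.67$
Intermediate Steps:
$s{\left(o \right)} = 1 + \frac{1}{2 o}$
$u{\left(X,C \right)} = - 4 C + \frac{\frac{1}{2} + C}{C}$
$F = - \frac{107}{157}$ ($F = \left(-107\right) \frac{1}{157} = - \frac{107}{157} \approx -0.68153$)
$\left(F + u{\left(13,\left(0 + 3\right) \left(-1\right) \right)}\right)^{2} = \left(- \frac{107}{157} + \left(1 + \frac{1}{2 \left(0 + 3\right) \left(-1\right)} - 4 \left(0 + 3\right) \left(-1\right)\right)\right)^{2} = \left(- \frac{107}{157} + \left(1 + \frac{1}{2 \cdot 3 \left(-1\right)} - 4 \cdot 3 \left(-1\right)\right)\right)^{2} = \left(- \frac{107}{157} + \left(1 + \frac{1}{2 \left(-3\right)} - -12\right)\right)^{2} = \left(- \frac{107}{157} + \left(1 + \frac{1}{2} \left(- \frac{1}{3}\right) + 12\right)\right)^{2} = \left(- \frac{107}{157} + \left(1 - \frac{1}{6} + 12\right)\right)^{2} = \left(- \frac{107}{157} + \frac{77}{6}\right)^{2} = \left(\frac{11447}{942}\right)^{2} = \frac{131033809}{887364}$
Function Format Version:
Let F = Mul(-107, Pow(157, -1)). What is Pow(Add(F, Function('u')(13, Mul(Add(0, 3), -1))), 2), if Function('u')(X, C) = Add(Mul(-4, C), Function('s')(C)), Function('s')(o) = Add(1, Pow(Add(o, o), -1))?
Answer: Rational(131033809, 887364) ≈ 147.67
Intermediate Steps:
Function('s')(o) = Add(1, Mul(Rational(1, 2), Pow(o, -1))) (Function('s')(o) = Add(1, Pow(Mul(2, o), -1)) = Add(1, Mul(Rational(1, 2), Pow(o, -1))))
Function('u')(X, C) = Add(Mul(-4, C), Mul(Pow(C, -1), Add(Rational(1, 2), C)))
F = Rational(-107, 157) (F = Mul(-107, Rational(1, 157)) = Rational(-107, 157) ≈ -0.68153)
Pow(Add(F, Function('u')(13, Mul(Add(0, 3), -1))), 2) = Pow(Add(Rational(-107, 157), Add(1, Mul(Rational(1, 2), Pow(Mul(Add(0, 3), -1), -1)), Mul(-4, Mul(Add(0, 3), -1)))), 2) = Pow(Add(Rational(-107, 157), Add(1, Mul(Rational(1, 2), Pow(Mul(3, -1), -1)), Mul(-4, Mul(3, -1)))), 2) = Pow(Add(Rational(-107, 157), Add(1, Mul(Rational(1, 2), Pow(-3, -1)), Mul(-4, -3))), 2) = Pow(Add(Rational(-107, 157), Add(1, Mul(Rational(1, 2), Rational(-1, 3)), 12)), 2) = Pow(Add(Rational(-107, 157), Add(1, Rational(-1, 6), 12)), 2) = Pow(Add(Rational(-107, 157), Rational(77, 6)), 2) = Pow(Rational(11447, 942), 2) = Rational(131033809, 887364)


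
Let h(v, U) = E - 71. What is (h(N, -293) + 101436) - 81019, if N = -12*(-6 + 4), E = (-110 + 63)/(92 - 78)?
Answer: 284797/14 ≈ 20343.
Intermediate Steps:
E = -47/14 ≈ -3.3571
N = 24 (N = -12*(-2) = 24)
h(v, U) = -1041/14 (h(v, U) = -47/14 - 71 = -1041/14)
(h(N, -293) + 101436) - 81019 = (-1041/14 + 101436) - 81019 = 1419063/14 - 81019 = 284797/14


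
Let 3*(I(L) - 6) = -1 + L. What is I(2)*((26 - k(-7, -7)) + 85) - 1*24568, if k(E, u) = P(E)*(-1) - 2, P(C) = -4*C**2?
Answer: -75281/3 ≈ -25094.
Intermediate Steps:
k(E, u) = -2 + 4*E**2 (k(E, u) = -4*E**2*(-1) - 2 = 4*E**2 - 2 = -2 + 4*E**2)
I(L) = 17/3 + L/3 (I(L) = 6 + (-1 + L)/3 = 6 + (-1/3 + L/3) = 17/3 + L/3)
I(2)*((26 - k(-7, -7)) + 85) - 1*24568 = (17/3 + (1/3)*2)*((26 - (-2 + 4*(-7)**2)) + 85) - 1*24568 = (17/3 + 2/3)*((26 - (-2 + 4*49)) + 85) - 24568 = 19*((26 - (-2 + 196)) + 85)/3 - 24568 = 19*((26 - 1*194) + 85)/3 - 24568 = 19*((26 - 194) + 85)/3 - 24568 = 19*(-168 + 85)/3 - 24568 = (19/3)*(-83) - 24568 = -1577/3 - 24568 = -75281/3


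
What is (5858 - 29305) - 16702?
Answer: -40149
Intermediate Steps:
(5858 - 29305) - 16702 = -23447 - 16702 = -40149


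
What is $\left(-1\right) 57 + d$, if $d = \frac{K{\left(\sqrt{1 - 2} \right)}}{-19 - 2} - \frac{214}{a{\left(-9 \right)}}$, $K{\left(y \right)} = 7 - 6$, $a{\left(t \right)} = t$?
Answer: $- \frac{2096}{63} \approx -33.27$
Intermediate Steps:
$K{\left(y \right)} = 1$
$d = \frac{1495}{63}$ ($d = 1 \frac{1}{-19 - 2} - \frac{214}{-9} = 1 \frac{1}{-19 - 2} - - \frac{214}{9} = 1 \frac{1}{-21} + \frac{214}{9} = 1 \left(- \frac{1}{21}\right) + \frac{214}{9} = - \frac{1}{21} + \frac{214}{9} = \frac{1495}{63} \approx 23.73$)
$\left(-1\right) 57 + d = \left(-1\right) 57 + \frac{1495}{63} = -57 + \frac{1495}{63} = - \frac{2096}{63}$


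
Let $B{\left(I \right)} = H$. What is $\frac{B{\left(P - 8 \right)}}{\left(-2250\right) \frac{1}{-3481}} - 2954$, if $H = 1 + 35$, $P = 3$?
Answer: $- \frac{362288}{125} \approx -2898.3$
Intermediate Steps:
$H = 36$
$B{\left(I \right)} = 36$
$\frac{B{\left(P - 8 \right)}}{\left(-2250\right) \frac{1}{-3481}} - 2954 = \frac{36}{\left(-2250\right) \frac{1}{-3481}} - 2954 = \frac{36}{\left(-2250\right) \left(- \frac{1}{3481}\right)} - 2954 = \frac{36}{\frac{2250}{3481}} - 2954 = 36 \cdot \frac{3481}{2250} - 2954 = \frac{6962}{125} - 2954 = - \frac{362288}{125}$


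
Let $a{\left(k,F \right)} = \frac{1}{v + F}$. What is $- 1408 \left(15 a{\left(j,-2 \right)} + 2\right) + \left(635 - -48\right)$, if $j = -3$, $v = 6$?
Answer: $-7413$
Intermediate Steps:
$a{\left(k,F \right)} = \frac{1}{6 + F}$
$- 1408 \left(15 a{\left(j,-2 \right)} + 2\right) + \left(635 - -48\right) = - 1408 \left(\frac{15}{6 - 2} + 2\right) + \left(635 - -48\right) = - 1408 \left(\frac{15}{4} + 2\right) + \left(635 + 48\right) = - 1408 \left(15 \cdot \frac{1}{4} + 2\right) + 683 = - 1408 \left(\frac{15}{4} + 2\right) + 683 = \left(-1408\right) \frac{23}{4} + 683 = -8096 + 683 = -7413$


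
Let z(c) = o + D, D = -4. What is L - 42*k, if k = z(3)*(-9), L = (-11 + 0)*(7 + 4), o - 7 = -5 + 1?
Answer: -499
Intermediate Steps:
o = 3 (o = 7 + (-5 + 1) = 7 - 4 = 3)
z(c) = -1 (z(c) = 3 - 4 = -1)
L = -121 (L = -11*11 = -121)
k = 9 (k = -1*(-9) = 9)
L - 42*k = -121 - 42*9 = -121 - 378 = -499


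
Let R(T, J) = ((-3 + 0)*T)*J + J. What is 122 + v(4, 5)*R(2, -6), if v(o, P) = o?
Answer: 242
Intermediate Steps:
R(T, J) = J - 3*J*T (R(T, J) = (-3*T)*J + J = -3*J*T + J = J - 3*J*T)
122 + v(4, 5)*R(2, -6) = 122 + 4*(-6*(1 - 3*2)) = 122 + 4*(-6*(1 - 6)) = 122 + 4*(-6*(-5)) = 122 + 4*30 = 122 + 120 = 242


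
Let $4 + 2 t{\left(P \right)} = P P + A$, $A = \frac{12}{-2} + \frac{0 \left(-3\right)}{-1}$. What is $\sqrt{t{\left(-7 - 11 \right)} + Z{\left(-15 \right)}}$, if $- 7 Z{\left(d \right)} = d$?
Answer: $\frac{\sqrt{7798}}{7} \approx 12.615$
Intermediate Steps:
$Z{\left(d \right)} = - \frac{d}{7}$
$A = -6$ ($A = 12 \left(- \frac{1}{2}\right) + 0 \left(-1\right) = -6 + 0 = -6$)
$t{\left(P \right)} = -5 + \frac{P^{2}}{2}$ ($t{\left(P \right)} = -2 + \frac{P P - 6}{2} = -2 + \frac{P^{2} - 6}{2} = -2 + \frac{-6 + P^{2}}{2} = -2 + \left(-3 + \frac{P^{2}}{2}\right) = -5 + \frac{P^{2}}{2}$)
$\sqrt{t{\left(-7 - 11 \right)} + Z{\left(-15 \right)}} = \sqrt{\left(-5 + \frac{\left(-7 - 11\right)^{2}}{2}\right) - - \frac{15}{7}} = \sqrt{\left(-5 + \frac{\left(-7 - 11\right)^{2}}{2}\right) + \frac{15}{7}} = \sqrt{\left(-5 + \frac{\left(-18\right)^{2}}{2}\right) + \frac{15}{7}} = \sqrt{\left(-5 + \frac{1}{2} \cdot 324\right) + \frac{15}{7}} = \sqrt{\left(-5 + 162\right) + \frac{15}{7}} = \sqrt{157 + \frac{15}{7}} = \sqrt{\frac{1114}{7}} = \frac{\sqrt{7798}}{7}$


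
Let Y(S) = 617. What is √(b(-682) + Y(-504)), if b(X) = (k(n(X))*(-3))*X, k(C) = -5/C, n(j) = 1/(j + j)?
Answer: √13954337 ≈ 3735.6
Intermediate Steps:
n(j) = 1/(2*j)
b(X) = 30*X² (b(X) = (-5*2*X*(-3))*X = (-10*X*(-3))*X = (30*X)*X = 30*X²)
√(b(-682) + Y(-504)) = √(30*(-682)² + 617) = √(30*465124 + 617) = √(13953720 + 617) = √13954337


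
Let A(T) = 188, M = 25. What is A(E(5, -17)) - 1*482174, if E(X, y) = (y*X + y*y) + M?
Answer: -481986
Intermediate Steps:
E(X, y) = 25 + y² + X*y (E(X, y) = (y*X + y*y) + 25 = (X*y + y²) + 25 = (y² + X*y) + 25 = 25 + y² + X*y)
A(E(5, -17)) - 1*482174 = 188 - 1*482174 = 188 - 482174 = -481986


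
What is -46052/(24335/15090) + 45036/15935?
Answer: -2214505764948/77555645 ≈ -28554.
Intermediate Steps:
-46052/(24335/15090) + 45036/15935 = -46052/(24335*(1/15090)) + 45036*(1/15935) = -46052/4867/3018 + 45036/15935 = -46052*3018/4867 + 45036/15935 = -138984936/4867 + 45036/15935 = -2214505764948/77555645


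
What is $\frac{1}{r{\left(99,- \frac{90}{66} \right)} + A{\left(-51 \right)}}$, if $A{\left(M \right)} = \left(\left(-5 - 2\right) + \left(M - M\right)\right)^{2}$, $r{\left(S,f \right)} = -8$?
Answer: $\frac{1}{41} \approx 0.02439$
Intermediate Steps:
$A{\left(M \right)} = 49$ ($A{\left(M \right)} = \left(-7 + 0\right)^{2} = \left(-7\right)^{2} = 49$)
$\frac{1}{r{\left(99,- \frac{90}{66} \right)} + A{\left(-51 \right)}} = \frac{1}{-8 + 49} = \frac{1}{41}$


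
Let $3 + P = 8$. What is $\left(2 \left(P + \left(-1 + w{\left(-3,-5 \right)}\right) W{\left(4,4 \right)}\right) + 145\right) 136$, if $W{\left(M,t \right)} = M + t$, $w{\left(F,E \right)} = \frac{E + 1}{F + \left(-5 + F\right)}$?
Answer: $\frac{216648}{11} \approx 19695.0$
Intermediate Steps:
$P = 5$ ($P = -3 + 8 = 5$)
$w{\left(F,E \right)} = \frac{1 + E}{-5 + 2 F}$
$\left(2 \left(P + \left(-1 + w{\left(-3,-5 \right)}\right) W{\left(4,4 \right)}\right) + 145\right) 136 = \left(2 \left(5 + \left(-1 + \frac{1 - 5}{-5 + 2 \left(-3\right)}\right) \left(4 + 4\right)\right) + 145\right) 136 = \left(2 \left(5 + \left(-1 + \frac{1}{-5 - 6} \left(-4\right)\right) 8\right) + 145\right) 136 = \left(2 \left(5 + \left(-1 + \frac{1}{-11} \left(-4\right)\right) 8\right) + 145\right) 136 = \left(2 \left(5 + \left(-1 - - \frac{4}{11}\right) 8\right) + 145\right) 136 = \left(2 \left(5 + \left(-1 + \frac{4}{11}\right) 8\right) + 145\right) 136 = \left(2 \left(5 - \frac{56}{11}\right) + 145\right) 136 = \left(2 \left(- \frac{1}{11}\right) + 145\right) 136 = \left(- \frac{2}{11} + 145\right) 136 = \frac{1593}{11} \cdot 136 = \frac{216648}{11}$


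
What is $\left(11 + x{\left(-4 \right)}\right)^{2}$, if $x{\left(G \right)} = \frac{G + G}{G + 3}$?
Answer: $361$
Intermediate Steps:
$x{\left(G \right)} = \frac{2 G}{3 + G}$
$\left(11 + x{\left(-4 \right)}\right)^{2} = \left(11 + 2 \left(-4\right) \frac{1}{3 - 4}\right)^{2} = \left(11 + 2 \left(-4\right) \frac{1}{-1}\right)^{2} = \left(11 + 2 \left(-4\right) \left(-1\right)\right)^{2} = \left(11 + 8\right)^{2} = 19^{2} = 361$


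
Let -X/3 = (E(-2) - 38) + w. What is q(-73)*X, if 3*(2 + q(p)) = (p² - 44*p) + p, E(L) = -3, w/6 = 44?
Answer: -1887026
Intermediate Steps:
w = 264 (w = 6*44 = 264)
q(p) = -2 - 43*p/3 + p²/3 (q(p) = -2 + ((p² - 44*p) + p)/3 = -2 + (p² - 43*p)/3 = -2 + (-43*p/3 + p²/3) = -2 - 43*p/3 + p²/3)
X = -669 (X = -3*((-3 - 38) + 264) = -3*(-41 + 264) = -3*223 = -669)
q(-73)*X = (-2 - 43/3*(-73) + (⅓)*(-73)²)*(-669) = (-2 + 3139/3 + (⅓)*5329)*(-669) = (-2 + 3139/3 + 5329/3)*(-669) = (8462/3)*(-669) = -1887026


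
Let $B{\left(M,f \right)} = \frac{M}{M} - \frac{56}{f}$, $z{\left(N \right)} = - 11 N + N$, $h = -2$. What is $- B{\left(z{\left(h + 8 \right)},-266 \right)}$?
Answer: $- \frac{23}{19} \approx -1.2105$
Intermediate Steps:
$z{\left(N \right)} = - 10 N$
$B{\left(M,f \right)} = 1 - \frac{56}{f}$
$- B{\left(z{\left(h + 8 \right)},-266 \right)} = - \frac{-56 - 266}{-266} = - \frac{\left(-1\right) \left(-322\right)}{266} = \left(-1\right) \frac{23}{19} = - \frac{23}{19}$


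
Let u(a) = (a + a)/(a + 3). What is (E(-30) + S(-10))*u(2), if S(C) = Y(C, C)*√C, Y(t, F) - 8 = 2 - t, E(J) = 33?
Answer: 132/5 + 16*I*√10 ≈ 26.4 + 50.596*I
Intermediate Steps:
u(a) = 2*a/(3 + a) (u(a) = (2*a)/(3 + a) = 2*a/(3 + a))
Y(t, F) = 10 - t (Y(t, F) = 8 + (2 - t) = 10 - t)
S(C) = √C*(10 - C) (S(C) = (10 - C)*√C = √C*(10 - C))
(E(-30) + S(-10))*u(2) = (33 + √(-10)*(10 - 1*(-10)))*(2*2/(3 + 2)) = (33 + (I*√10)*(10 + 10))*(2*2/5) = (33 + (I*√10)*20)*(2*2*(⅕)) = (33 + 20*I*√10)*(⅘) = 132/5 + 16*I*√10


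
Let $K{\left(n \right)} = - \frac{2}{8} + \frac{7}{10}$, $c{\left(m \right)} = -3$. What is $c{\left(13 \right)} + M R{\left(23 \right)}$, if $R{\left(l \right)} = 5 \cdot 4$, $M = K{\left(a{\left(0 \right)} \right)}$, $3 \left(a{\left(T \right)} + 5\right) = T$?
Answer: $6$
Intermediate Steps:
$a{\left(T \right)} = -5 + \frac{T}{3}$
$K{\left(n \right)} = \frac{9}{20}$ ($K{\left(n \right)} = \left(-2\right) \frac{1}{8} + 7 \cdot \frac{1}{10} = - \frac{1}{4} + \frac{7}{10} = \frac{9}{20}$)
$M = \frac{9}{20} \approx 0.45$
$R{\left(l \right)} = 20$
$c{\left(13 \right)} + M R{\left(23 \right)} = -3 + \frac{9}{20} \cdot 20 = -3 + 9 = 6$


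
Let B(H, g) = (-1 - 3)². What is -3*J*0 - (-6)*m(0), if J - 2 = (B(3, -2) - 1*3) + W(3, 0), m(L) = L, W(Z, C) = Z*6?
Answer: 0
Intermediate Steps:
W(Z, C) = 6*Z
B(H, g) = 16 (B(H, g) = (-4)² = 16)
J = 33 (J = 2 + ((16 - 1*3) + 6*3) = 2 + ((16 - 3) + 18) = 2 + (13 + 18) = 2 + 31 = 33)
-3*J*0 - (-6)*m(0) = -3*33*0 - (-6)*0 = -99*0 - 1*0 = 0 + 0 = 0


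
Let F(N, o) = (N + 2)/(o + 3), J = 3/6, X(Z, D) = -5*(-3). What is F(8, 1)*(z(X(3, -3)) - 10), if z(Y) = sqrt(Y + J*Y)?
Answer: -25 + 15*sqrt(10)/4 ≈ -13.141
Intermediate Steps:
X(Z, D) = 15
J = 1/2 (J = 3*(1/6) = 1/2 ≈ 0.50000)
F(N, o) = (2 + N)/(3 + o)
z(Y) = sqrt(6)*sqrt(Y)/2 (z(Y) = sqrt(Y + Y/2) = sqrt(3*Y/2) = sqrt(6)*sqrt(Y)/2)
F(8, 1)*(z(X(3, -3)) - 10) = ((2 + 8)/(3 + 1))*(sqrt(6)*sqrt(15)/2 - 10) = (10/4)*(3*sqrt(10)/2 - 10) = ((1/4)*10)*(-10 + 3*sqrt(10)/2) = 5*(-10 + 3*sqrt(10)/2)/2 = -25 + 15*sqrt(10)/4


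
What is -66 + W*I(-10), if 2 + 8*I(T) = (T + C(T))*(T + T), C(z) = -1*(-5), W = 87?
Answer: 3999/4 ≈ 999.75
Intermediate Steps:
C(z) = 5
I(T) = -¼ + T*(5 + T)/4 (I(T) = -¼ + ((T + 5)*(T + T))/8 = -¼ + ((5 + T)*(2*T))/8 = -¼ + (2*T*(5 + T))/8 = -¼ + T*(5 + T)/4)
-66 + W*I(-10) = -66 + 87*(-¼ + (¼)*(-10)² + (5/4)*(-10)) = -66 + 87*(-¼ + (¼)*100 - 25/2) = -66 + 87*(-¼ + 25 - 25/2) = -66 + 87*(49/4) = -66 + 4263/4 = 3999/4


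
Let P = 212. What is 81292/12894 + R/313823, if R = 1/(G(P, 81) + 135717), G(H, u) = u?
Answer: 192465745807059/30527645111782 ≈ 6.3046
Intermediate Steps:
R = 1/135798 (R = 1/(81 + 135717) = 1/135798 ≈ 7.3639e-6)
81292/12894 + R/313823 = 81292/12894 + (1/135798)/313823 = 81292*(1/12894) + (1/135798)*(1/313823) = 40646/6447 + 1/42616535754 = 192465745807059/30527645111782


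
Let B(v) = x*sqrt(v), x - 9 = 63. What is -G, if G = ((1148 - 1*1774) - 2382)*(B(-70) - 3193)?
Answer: -9604544 + 216576*I*sqrt(70) ≈ -9.6045e+6 + 1.812e+6*I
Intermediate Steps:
x = 72 (x = 9 + 63 = 72)
B(v) = 72*sqrt(v)
G = 9604544 - 216576*I*sqrt(70) (G = ((1148 - 1*1774) - 2382)*(72*sqrt(-70) - 3193) = ((1148 - 1774) - 2382)*(72*(I*sqrt(70)) - 3193) = (-626 - 2382)*(72*I*sqrt(70) - 3193) = -3008*(-3193 + 72*I*sqrt(70)) = 9604544 - 216576*I*sqrt(70) ≈ 9.6045e+6 - 1.812e+6*I)
-G = -(9604544 - 216576*I*sqrt(70)) = -9604544 + 216576*I*sqrt(70)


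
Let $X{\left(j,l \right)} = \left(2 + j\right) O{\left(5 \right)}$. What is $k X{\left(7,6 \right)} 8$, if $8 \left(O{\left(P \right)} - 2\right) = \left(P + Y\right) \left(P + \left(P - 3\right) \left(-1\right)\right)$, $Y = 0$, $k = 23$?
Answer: $6417$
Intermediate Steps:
$O{\left(P \right)} = 2 + \frac{3 P}{8}$ ($O{\left(P \right)} = 2 + \frac{\left(P + 0\right) \left(P + \left(P - 3\right) \left(-1\right)\right)}{8} = 2 + \frac{P \left(P + \left(-3 + P\right) \left(-1\right)\right)}{8} = 2 + \frac{P \left(P - \left(-3 + P\right)\right)}{8} = 2 + \frac{P 3}{8} = 2 + \frac{3 P}{8}$)
$X{\left(j,l \right)} = \frac{31}{4} + \frac{31 j}{8}$ ($X{\left(j,l \right)} = \left(2 + j\right) \left(2 + \frac{3}{8} \cdot 5\right) = \left(2 + j\right) \left(2 + \frac{15}{8}\right) = \left(2 + j\right) \frac{31}{8} = \frac{31}{4} + \frac{31 j}{8}$)
$k X{\left(7,6 \right)} 8 = 23 \left(\frac{31}{4} + \frac{31}{8} \cdot 7\right) 8 = 23 \left(\frac{31}{4} + \frac{217}{8}\right) 8 = 23 \cdot \frac{279}{8} \cdot 8 = \frac{6417}{8} \cdot 8 = 6417$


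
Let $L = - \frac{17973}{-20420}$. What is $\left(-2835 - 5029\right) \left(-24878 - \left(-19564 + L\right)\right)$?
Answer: $\frac{213369690998}{5105} \approx 4.1796 \cdot 10^{7}$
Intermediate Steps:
$L = \frac{17973}{20420}$ ($L = \left(-17973\right) \left(- \frac{1}{20420}\right) = \frac{17973}{20420} \approx 0.88017$)
$\left(-2835 - 5029\right) \left(-24878 - \left(-19564 + L\right)\right) = \left(-2835 - 5029\right) \left(-24878 + \left(19564 - \frac{17973}{20420}\right)\right) = - 7864 \left(-24878 + \left(19564 - \frac{17973}{20420}\right)\right) = - 7864 \left(-24878 + \frac{399478907}{20420}\right) = \left(-7864\right) \left(- \frac{108529853}{20420}\right) = \frac{213369690998}{5105}$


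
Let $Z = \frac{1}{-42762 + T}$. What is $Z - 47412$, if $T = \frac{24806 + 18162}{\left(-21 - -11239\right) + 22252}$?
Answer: $- \frac{33928055000167}{715600586} \approx -47412.0$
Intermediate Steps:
$T = \frac{21484}{16735}$ ($T = \frac{42968}{\left(-21 + 11239\right) + 22252} = \frac{42968}{11218 + 22252} = \frac{42968}{33470} = 42968 \cdot \frac{1}{33470} = \frac{21484}{16735} \approx 1.2838$)
$Z = - \frac{16735}{715600586}$ ($Z = \frac{1}{-42762 + \frac{21484}{16735}} = \frac{1}{- \frac{715600586}{16735}} = - \frac{16735}{715600586} \approx -2.3386 \cdot 10^{-5}$)
$Z - 47412 = - \frac{16735}{715600586} - 47412 = - \frac{33928055000167}{715600586}$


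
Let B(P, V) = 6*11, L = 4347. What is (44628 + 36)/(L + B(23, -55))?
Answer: 14888/1471 ≈ 10.121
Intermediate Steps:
B(P, V) = 66
(44628 + 36)/(L + B(23, -55)) = (44628 + 36)/(4347 + 66) = 44664/4413 = 44664*(1/4413) = 14888/1471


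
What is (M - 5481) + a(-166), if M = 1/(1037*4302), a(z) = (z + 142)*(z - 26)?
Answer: -3894604901/4461174 ≈ -873.00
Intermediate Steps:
a(z) = (-26 + z)*(142 + z) (a(z) = (142 + z)*(-26 + z) = (-26 + z)*(142 + z))
M = 1/4461174 (M = (1/1037)*(1/4302) = 1/4461174 ≈ 2.2416e-7)
(M - 5481) + a(-166) = (1/4461174 - 5481) + (-3692 + (-166)² + 116*(-166)) = -24451694693/4461174 + (-3692 + 27556 - 19256) = -24451694693/4461174 + 4608 = -3894604901/4461174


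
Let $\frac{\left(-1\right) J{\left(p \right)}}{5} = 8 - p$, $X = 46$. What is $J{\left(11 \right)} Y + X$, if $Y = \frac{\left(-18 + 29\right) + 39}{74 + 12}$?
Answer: $\frac{2353}{43} \approx 54.721$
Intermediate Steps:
$Y = \frac{25}{43}$ ($Y = \frac{11 + 39}{86} = 50 \cdot \frac{1}{86} = \frac{25}{43} \approx 0.5814$)
$J{\left(p \right)} = -40 + 5 p$ ($J{\left(p \right)} = - 5 \left(8 - p\right) = -40 + 5 p$)
$J{\left(11 \right)} Y + X = \left(-40 + 5 \cdot 11\right) \frac{25}{43} + 46 = \left(-40 + 55\right) \frac{25}{43} + 46 = 15 \cdot \frac{25}{43} + 46 = \frac{375}{43} + 46 = \frac{2353}{43}$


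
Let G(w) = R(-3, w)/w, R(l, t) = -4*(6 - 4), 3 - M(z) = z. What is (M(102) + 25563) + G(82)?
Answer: 1044020/41 ≈ 25464.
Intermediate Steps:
M(z) = 3 - z
R(l, t) = -8 (R(l, t) = -4*2 = -8)
G(w) = -8/w
(M(102) + 25563) + G(82) = ((3 - 1*102) + 25563) - 8/82 = ((3 - 102) + 25563) - 8*1/82 = (-99 + 25563) - 4/41 = 25464 - 4/41 = 1044020/41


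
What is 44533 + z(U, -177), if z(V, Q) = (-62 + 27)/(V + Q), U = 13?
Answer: 7303447/164 ≈ 44533.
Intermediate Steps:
z(V, Q) = -35/(Q + V)
44533 + z(U, -177) = 44533 - 35/(-177 + 13) = 44533 - 35/(-164) = 44533 - 35*(-1/164) = 44533 + 35/164 = 7303447/164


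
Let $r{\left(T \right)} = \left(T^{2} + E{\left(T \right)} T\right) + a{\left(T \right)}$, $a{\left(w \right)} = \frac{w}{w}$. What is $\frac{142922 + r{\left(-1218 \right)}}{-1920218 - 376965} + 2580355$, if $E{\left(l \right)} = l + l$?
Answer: $\frac{5927543046470}{2297183} \approx 2.5804 \cdot 10^{6}$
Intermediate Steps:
$E{\left(l \right)} = 2 l$
$a{\left(w \right)} = 1$
$r{\left(T \right)} = 1 + 3 T^{2}$ ($r{\left(T \right)} = \left(T^{2} + 2 T T\right) + 1 = \left(T^{2} + 2 T^{2}\right) + 1 = 3 T^{2} + 1 = 1 + 3 T^{2}$)
$\frac{142922 + r{\left(-1218 \right)}}{-1920218 - 376965} + 2580355 = \frac{142922 + \left(1 + 3 \left(-1218\right)^{2}\right)}{-1920218 - 376965} + 2580355 = \frac{142922 + \left(1 + 3 \cdot 1483524\right)}{-2297183} + 2580355 = \left(142922 + \left(1 + 4450572\right)\right) \left(- \frac{1}{2297183}\right) + 2580355 = \left(142922 + 4450573\right) \left(- \frac{1}{2297183}\right) + 2580355 = 4593495 \left(- \frac{1}{2297183}\right) + 2580355 = - \frac{4593495}{2297183} + 2580355 = \frac{5927543046470}{2297183}$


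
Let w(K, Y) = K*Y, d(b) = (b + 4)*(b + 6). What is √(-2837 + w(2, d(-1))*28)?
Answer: I*√1997 ≈ 44.688*I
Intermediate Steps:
d(b) = (4 + b)*(6 + b)
√(-2837 + w(2, d(-1))*28) = √(-2837 + (2*(24 + (-1)² + 10*(-1)))*28) = √(-2837 + (2*(24 + 1 - 10))*28) = √(-2837 + (2*15)*28) = √(-2837 + 30*28) = √(-2837 + 840) = √(-1997) = I*√1997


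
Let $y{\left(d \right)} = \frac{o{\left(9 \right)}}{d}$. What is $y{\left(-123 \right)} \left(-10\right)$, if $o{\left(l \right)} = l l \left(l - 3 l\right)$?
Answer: $- \frac{4860}{41} \approx -118.54$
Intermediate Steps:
$o{\left(l \right)} = - 2 l^{3}$ ($o{\left(l \right)} = l l \left(- 2 l\right) = l \left(- 2 l^{2}\right) = - 2 l^{3}$)
$y{\left(d \right)} = - \frac{1458}{d}$ ($y{\left(d \right)} = \frac{\left(-2\right) 9^{3}}{d} = \frac{\left(-2\right) 729}{d} = - \frac{1458}{d}$)
$y{\left(-123 \right)} \left(-10\right) = - \frac{1458}{-123} \left(-10\right) = \left(-1458\right) \left(- \frac{1}{123}\right) \left(-10\right) = \frac{486}{41} \left(-10\right) = - \frac{4860}{41}$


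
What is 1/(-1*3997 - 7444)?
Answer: -1/11441 ≈ -8.7405e-5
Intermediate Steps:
1/(-1*3997 - 7444) = 1/(-3997 - 7444) = 1/(-11441) = -1/11441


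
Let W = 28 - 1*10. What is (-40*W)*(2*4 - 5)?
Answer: -2160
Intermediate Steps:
W = 18 (W = 28 - 10 = 18)
(-40*W)*(2*4 - 5) = (-40*18)*(2*4 - 5) = -720*(8 - 5) = -720*3 = -2160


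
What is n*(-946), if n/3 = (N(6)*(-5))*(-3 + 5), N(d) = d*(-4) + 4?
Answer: -567600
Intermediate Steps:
N(d) = 4 - 4*d (N(d) = -4*d + 4 = 4 - 4*d)
n = 600 (n = 3*(((4 - 4*6)*(-5))*(-3 + 5)) = 3*(((4 - 24)*(-5))*2) = 3*(-20*(-5)*2) = 3*(100*2) = 3*200 = 600)
n*(-946) = 600*(-946) = -567600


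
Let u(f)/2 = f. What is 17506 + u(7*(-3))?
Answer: 17464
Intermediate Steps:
u(f) = 2*f
17506 + u(7*(-3)) = 17506 + 2*(7*(-3)) = 17506 + 2*(-21) = 17506 - 42 = 17464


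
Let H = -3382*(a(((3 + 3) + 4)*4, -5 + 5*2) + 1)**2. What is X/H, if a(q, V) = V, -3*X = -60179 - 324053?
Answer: -48029/45657 ≈ -1.0520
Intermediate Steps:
X = 384232/3 (X = -(-60179 - 324053)/3 = -1/3*(-384232) = 384232/3 ≈ 1.2808e+5)
H = -121752 (H = -3382*((-5 + 5*2) + 1)**2 = -3382*((-5 + 10) + 1)**2 = -3382*(5 + 1)**2 = -3382*6**2 = -3382*36 = -121752)
X/H = (384232/3)/(-121752) = (384232/3)*(-1/121752) = -48029/45657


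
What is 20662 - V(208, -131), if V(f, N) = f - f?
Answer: 20662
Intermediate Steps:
V(f, N) = 0
20662 - V(208, -131) = 20662 - 1*0 = 20662 + 0 = 20662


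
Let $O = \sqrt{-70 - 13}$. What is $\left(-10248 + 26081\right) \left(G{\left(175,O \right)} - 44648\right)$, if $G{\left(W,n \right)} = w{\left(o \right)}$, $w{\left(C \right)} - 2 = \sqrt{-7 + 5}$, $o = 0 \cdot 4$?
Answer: $-706880118 + 15833 i \sqrt{2} \approx -7.0688 \cdot 10^{8} + 22391.0 i$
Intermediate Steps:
$o = 0$
$O = i \sqrt{83}$ ($O = \sqrt{-83} = i \sqrt{83} \approx 9.1104 i$)
$w{\left(C \right)} = 2 + i \sqrt{2}$ ($w{\left(C \right)} = 2 + \sqrt{-7 + 5} = 2 + \sqrt{-2} = 2 + i \sqrt{2}$)
$G{\left(W,n \right)} = 2 + i \sqrt{2}$
$\left(-10248 + 26081\right) \left(G{\left(175,O \right)} - 44648\right) = \left(-10248 + 26081\right) \left(\left(2 + i \sqrt{2}\right) - 44648\right) = 15833 \left(-44646 + i \sqrt{2}\right) = -706880118 + 15833 i \sqrt{2}$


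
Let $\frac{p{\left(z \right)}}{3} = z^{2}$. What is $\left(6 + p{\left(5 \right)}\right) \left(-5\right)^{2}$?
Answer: $2025$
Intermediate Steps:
$p{\left(z \right)} = 3 z^{2}$
$\left(6 + p{\left(5 \right)}\right) \left(-5\right)^{2} = \left(6 + 3 \cdot 5^{2}\right) \left(-5\right)^{2} = \left(6 + 3 \cdot 25\right) 25 = \left(6 + 75\right) 25 = 81 \cdot 25 = 2025$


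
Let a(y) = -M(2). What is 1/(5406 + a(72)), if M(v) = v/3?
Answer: 3/16216 ≈ 0.00018500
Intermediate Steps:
M(v) = v/3 (M(v) = v*(⅓) = v/3)
a(y) = -⅔ (a(y) = -2/3 = -1*⅔ = -⅔)
1/(5406 + a(72)) = 1/(5406 - ⅔) = 1/(16216/3) = 3/16216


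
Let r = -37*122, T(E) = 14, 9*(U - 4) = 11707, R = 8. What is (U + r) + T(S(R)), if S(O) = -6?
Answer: -28757/9 ≈ -3195.2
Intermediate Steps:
U = 11743/9 (U = 4 + (1/9)*11707 = 4 + 11707/9 = 11743/9 ≈ 1304.8)
r = -4514
(U + r) + T(S(R)) = (11743/9 - 4514) + 14 = -28883/9 + 14 = -28757/9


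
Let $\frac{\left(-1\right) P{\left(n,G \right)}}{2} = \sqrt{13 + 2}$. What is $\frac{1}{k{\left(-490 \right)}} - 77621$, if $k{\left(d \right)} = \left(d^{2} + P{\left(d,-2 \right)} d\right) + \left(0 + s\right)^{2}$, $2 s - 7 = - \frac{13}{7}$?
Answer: $- \frac{1342706560486226165}{17298238370522} - \frac{588245 \sqrt{15}}{34596476741044} \approx -77621.0$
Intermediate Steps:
$P{\left(n,G \right)} = - 2 \sqrt{15}$ ($P{\left(n,G \right)} = - 2 \sqrt{13 + 2} = - 2 \sqrt{15}$)
$s = \frac{18}{7}$ ($s = \frac{7}{2} + \frac{\left(-13\right) \frac{1}{7}}{2} = \frac{7}{2} + \frac{1}{2} \left(- \frac{13}{7}\right) = \frac{7}{2} - \frac{13}{14} = \frac{18}{7} \approx 2.5714$)
$k{\left(d \right)} = \frac{324}{49} + d^{2} - 2 d \sqrt{15}$ ($k{\left(d \right)} = \left(d^{2} + - 2 \sqrt{15} d\right) + \left(0 + \frac{18}{7}\right)^{2} = \left(d^{2} - 2 d \sqrt{15}\right) + \left(\frac{18}{7}\right)^{2} = \left(d^{2} - 2 d \sqrt{15}\right) + \frac{324}{49} = \frac{324}{49} + d^{2} - 2 d \sqrt{15}$)
$\frac{1}{k{\left(-490 \right)}} - 77621 = \frac{1}{\frac{324}{49} + \left(-490\right)^{2} - - 980 \sqrt{15}} - 77621 = \frac{1}{\frac{324}{49} + 240100 + 980 \sqrt{15}} - 77621 = \frac{1}{\frac{11765224}{49} + 980 \sqrt{15}} - 77621 = -77621 + \frac{1}{\frac{11765224}{49} + 980 \sqrt{15}}$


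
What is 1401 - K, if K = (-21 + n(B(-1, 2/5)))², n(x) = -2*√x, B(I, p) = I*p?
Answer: 4808/5 - 84*I*√10/5 ≈ 961.6 - 53.126*I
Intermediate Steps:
K = (-21 - 2*I*√10/5)² (K = (-21 - 2*√(-⅖))² = (-21 - 2*I*√10/5)² ≈ 439.4 + 53.126*I)
1401 - K = 1401 - (2197/5 + 84*I*√10/5) = 1401 + (-2197/5 - 84*I*√10/5) = 4808/5 - 84*I*√10/5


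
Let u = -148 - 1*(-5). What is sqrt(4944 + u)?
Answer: sqrt(4801) ≈ 69.289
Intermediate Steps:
u = -143 (u = -148 + 5 = -143)
sqrt(4944 + u) = sqrt(4944 - 143) = sqrt(4801)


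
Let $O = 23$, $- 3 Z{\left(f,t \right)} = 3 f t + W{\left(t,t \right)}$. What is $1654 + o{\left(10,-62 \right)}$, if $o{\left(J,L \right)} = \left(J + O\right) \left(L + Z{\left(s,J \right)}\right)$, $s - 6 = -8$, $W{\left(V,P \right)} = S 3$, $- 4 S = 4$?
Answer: $301$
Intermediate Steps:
$S = -1$ ($S = \left(- \frac{1}{4}\right) 4 = -1$)
$W{\left(V,P \right)} = -3$ ($W{\left(V,P \right)} = \left(-1\right) 3 = -3$)
$s = -2$ ($s = 6 - 8 = -2$)
$Z{\left(f,t \right)} = 1 - f t$ ($Z{\left(f,t \right)} = - \frac{3 f t - 3}{3} = - \frac{-3 + 3 f t}{3} = 1 - f t$)
$o{\left(J,L \right)} = \left(23 + J\right) \left(1 + L + 2 J\right)$ ($o{\left(J,L \right)} = \left(J + 23\right) \left(L + \left(1 - - 2 J\right)\right) = \left(23 + J\right) \left(L + \left(1 + 2 J\right)\right) = \left(23 + J\right) \left(1 + L + 2 J\right)$)
$1654 + o{\left(10,-62 \right)} = 1654 + \left(23 + 2 \cdot 10^{2} + 23 \left(-62\right) + 47 \cdot 10 + 10 \left(-62\right)\right) = 1654 + \left(23 + 2 \cdot 100 - 1426 + 470 - 620\right) = 1654 + \left(23 + 200 - 1426 + 470 - 620\right) = 1654 - 1353 = 301$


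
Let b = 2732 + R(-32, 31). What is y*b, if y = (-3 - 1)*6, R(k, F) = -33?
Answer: -64776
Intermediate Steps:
b = 2699 (b = 2732 - 33 = 2699)
y = -24 (y = -4*6 = -24)
y*b = -24*2699 = -64776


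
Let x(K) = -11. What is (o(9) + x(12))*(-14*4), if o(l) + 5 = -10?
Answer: 1456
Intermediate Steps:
o(l) = -15 (o(l) = -5 - 10 = -15)
(o(9) + x(12))*(-14*4) = (-15 - 11)*(-14*4) = -26*(-56) = 1456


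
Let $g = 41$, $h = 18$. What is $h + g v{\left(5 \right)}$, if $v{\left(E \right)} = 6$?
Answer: $264$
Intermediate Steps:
$h + g v{\left(5 \right)} = 18 + 41 \cdot 6 = 18 + 246 = 264$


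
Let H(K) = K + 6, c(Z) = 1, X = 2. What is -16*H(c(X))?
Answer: -112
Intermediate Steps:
H(K) = 6 + K
-16*H(c(X)) = -16*(6 + 1) = -16*7 = -112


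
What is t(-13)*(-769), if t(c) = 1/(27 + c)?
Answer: -769/14 ≈ -54.929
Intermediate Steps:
t(-13)*(-769) = -769/(27 - 13) = -769/14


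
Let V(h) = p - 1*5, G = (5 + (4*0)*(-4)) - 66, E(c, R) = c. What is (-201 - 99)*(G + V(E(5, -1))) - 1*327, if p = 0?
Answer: 19473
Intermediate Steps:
G = -61 (G = (5 + 0*(-4)) - 66 = (5 + 0) - 66 = 5 - 66 = -61)
V(h) = -5 (V(h) = 0 - 1*5 = 0 - 5 = -5)
(-201 - 99)*(G + V(E(5, -1))) - 1*327 = (-201 - 99)*(-61 - 5) - 1*327 = -300*(-66) - 327 = 19800 - 327 = 19473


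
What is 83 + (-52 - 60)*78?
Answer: -8653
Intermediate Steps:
83 + (-52 - 60)*78 = 83 - 112*78 = 83 - 8736 = -8653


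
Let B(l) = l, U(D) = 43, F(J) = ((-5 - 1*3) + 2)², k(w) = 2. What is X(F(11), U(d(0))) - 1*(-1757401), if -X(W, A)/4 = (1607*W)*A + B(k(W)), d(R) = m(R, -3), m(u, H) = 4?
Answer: -8193151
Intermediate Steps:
d(R) = 4
F(J) = 36 (F(J) = ((-5 - 3) + 2)² = (-8 + 2)² = (-6)² = 36)
X(W, A) = -8 - 6428*A*W (X(W, A) = -4*((1607*W)*A + 2) = -4*(1607*A*W + 2) = -4*(2 + 1607*A*W) = -8 - 6428*A*W)
X(F(11), U(d(0))) - 1*(-1757401) = (-8 - 6428*43*36) - 1*(-1757401) = (-8 - 9950544) + 1757401 = -9950552 + 1757401 = -8193151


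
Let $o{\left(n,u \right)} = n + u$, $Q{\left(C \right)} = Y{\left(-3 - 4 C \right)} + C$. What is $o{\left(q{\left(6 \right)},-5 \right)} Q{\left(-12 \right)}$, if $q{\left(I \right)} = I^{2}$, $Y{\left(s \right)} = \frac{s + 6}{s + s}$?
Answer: $- \frac{10633}{30} \approx -354.43$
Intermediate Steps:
$Y{\left(s \right)} = \frac{6 + s}{2 s}$
$Q{\left(C \right)} = C + \frac{3 - 4 C}{2 \left(-3 - 4 C\right)}$ ($Q{\left(C \right)} = \frac{6 - \left(3 + 4 C\right)}{2 \left(-3 - 4 C\right)} + C = \frac{3 - 4 C}{2 \left(-3 - 4 C\right)} + C = C + \frac{3 - 4 C}{2 \left(-3 - 4 C\right)}$)
$o{\left(q{\left(6 \right)},-5 \right)} Q{\left(-12 \right)} = \left(6^{2} - 5\right) \frac{-3 + 8 \left(-12\right)^{2} + 10 \left(-12\right)}{2 \left(3 + 4 \left(-12\right)\right)} = \left(36 - 5\right) \frac{-3 + 8 \cdot 144 - 120}{2 \left(3 - 48\right)} = 31 \frac{-3 + 1152 - 120}{2 \left(-45\right)} = 31 \cdot \frac{1}{2} \left(- \frac{1}{45}\right) 1029 = 31 \left(- \frac{343}{30}\right) = - \frac{10633}{30}$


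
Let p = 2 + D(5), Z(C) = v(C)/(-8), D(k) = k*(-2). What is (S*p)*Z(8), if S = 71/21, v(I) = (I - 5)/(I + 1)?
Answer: 71/63 ≈ 1.1270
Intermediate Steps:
D(k) = -2*k
v(I) = (-5 + I)/(1 + I)
Z(C) = -(-5 + C)/(8*(1 + C)) (Z(C) = ((-5 + C)/(1 + C))/(-8) = ((-5 + C)/(1 + C))*(-1/8) = -(-5 + C)/(8*(1 + C)))
p = -8 (p = 2 - 2*5 = 2 - 10 = -8)
S = 71/21 (S = 71*(1/21) = 71/21 ≈ 3.3810)
(S*p)*Z(8) = ((71/21)*(-8))*((5 - 1*8)/(8*(1 + 8))) = -71*(5 - 8)/(21*9) = -71*(-3)/(21*9) = -568/21*(-1/24) = 71/63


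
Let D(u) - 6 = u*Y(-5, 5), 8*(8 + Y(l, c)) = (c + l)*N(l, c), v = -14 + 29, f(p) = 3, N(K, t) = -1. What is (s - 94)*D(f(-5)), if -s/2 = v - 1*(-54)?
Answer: 4176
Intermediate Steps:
v = 15
s = -138 (s = -2*(15 - 1*(-54)) = -2*(15 + 54) = -2*69 = -138)
Y(l, c) = -8 - c/8 - l/8 (Y(l, c) = -8 + ((c + l)*(-1))/8 = -8 + (-c - l)/8 = -8 + (-c/8 - l/8) = -8 - c/8 - l/8)
D(u) = 6 - 8*u (D(u) = 6 + u*(-8 - ⅛*5 - ⅛*(-5)) = 6 + u*(-8 - 5/8 + 5/8) = 6 + u*(-8) = 6 - 8*u)
(s - 94)*D(f(-5)) = (-138 - 94)*(6 - 8*3) = -232*(6 - 24) = -232*(-18) = 4176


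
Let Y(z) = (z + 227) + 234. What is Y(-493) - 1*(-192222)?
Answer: 192190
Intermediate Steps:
Y(z) = 461 + z (Y(z) = (227 + z) + 234 = 461 + z)
Y(-493) - 1*(-192222) = (461 - 493) - 1*(-192222) = -32 + 192222 = 192190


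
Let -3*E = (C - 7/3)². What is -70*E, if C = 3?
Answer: 280/27 ≈ 10.370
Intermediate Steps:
E = -4/27 (E = -(3 - 7/3)²/3 = -(⅔)²/3 = -⅓*4/9 = -4/27 ≈ -0.14815)
-70*E = -70*(-4/27) = 280/27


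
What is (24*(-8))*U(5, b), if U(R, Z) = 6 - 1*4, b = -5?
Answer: -384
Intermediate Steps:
U(R, Z) = 2 (U(R, Z) = 6 - 4 = 2)
(24*(-8))*U(5, b) = (24*(-8))*2 = -192*2 = -384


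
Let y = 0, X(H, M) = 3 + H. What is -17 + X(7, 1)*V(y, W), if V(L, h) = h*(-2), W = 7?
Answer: -157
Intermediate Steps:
V(L, h) = -2*h
-17 + X(7, 1)*V(y, W) = -17 + (3 + 7)*(-2*7) = -17 + 10*(-14) = -17 - 140 = -157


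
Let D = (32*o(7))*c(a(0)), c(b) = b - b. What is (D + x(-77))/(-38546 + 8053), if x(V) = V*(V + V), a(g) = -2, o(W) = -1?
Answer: -11858/30493 ≈ -0.38888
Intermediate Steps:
c(b) = 0
x(V) = 2*V**2 (x(V) = V*(2*V) = 2*V**2)
D = 0 (D = (32*(-1))*0 = -32*0 = 0)
(D + x(-77))/(-38546 + 8053) = (0 + 2*(-77)**2)/(-38546 + 8053) = (0 + 2*5929)/(-30493) = (0 + 11858)*(-1/30493) = 11858*(-1/30493) = -11858/30493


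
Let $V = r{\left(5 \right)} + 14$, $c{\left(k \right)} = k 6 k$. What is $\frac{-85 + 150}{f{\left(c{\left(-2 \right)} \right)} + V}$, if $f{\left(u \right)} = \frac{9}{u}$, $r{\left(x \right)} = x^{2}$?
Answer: $\frac{104}{63} \approx 1.6508$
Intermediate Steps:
$c{\left(k \right)} = 6 k^{2}$ ($c{\left(k \right)} = 6 k k = 6 k^{2}$)
$V = 39$ ($V = 5^{2} + 14 = 25 + 14 = 39$)
$\frac{-85 + 150}{f{\left(c{\left(-2 \right)} \right)} + V} = \frac{-85 + 150}{\frac{9}{6 \left(-2\right)^{2}} + 39} = \frac{65}{\frac{9}{6 \cdot 4} + 39} = \frac{65}{\frac{9}{24} + 39} = \frac{65}{9 \cdot \frac{1}{24} + 39} = \frac{65}{\frac{3}{8} + 39} = \frac{65}{\frac{315}{8}} = 65 \cdot \frac{8}{315} = \frac{104}{63}$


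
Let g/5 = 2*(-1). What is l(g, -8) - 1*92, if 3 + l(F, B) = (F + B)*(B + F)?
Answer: 229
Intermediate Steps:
g = -10 (g = 5*(2*(-1)) = 5*(-2) = -10)
l(F, B) = -3 + (B + F)² (l(F, B) = -3 + (F + B)*(B + F) = -3 + (B + F)*(B + F) = -3 + (B + F)²)
l(g, -8) - 1*92 = (-3 + (-8 - 10)²) - 1*92 = (-3 + (-18)²) - 92 = (-3 + 324) - 92 = 321 - 92 = 229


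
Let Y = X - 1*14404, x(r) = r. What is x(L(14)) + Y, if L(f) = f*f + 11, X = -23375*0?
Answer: -14197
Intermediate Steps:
X = 0
L(f) = 11 + f**2 (L(f) = f**2 + 11 = 11 + f**2)
Y = -14404 (Y = 0 - 1*14404 = 0 - 14404 = -14404)
x(L(14)) + Y = (11 + 14**2) - 14404 = (11 + 196) - 14404 = 207 - 14404 = -14197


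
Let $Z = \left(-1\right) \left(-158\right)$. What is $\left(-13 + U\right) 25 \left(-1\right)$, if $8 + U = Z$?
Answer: $-3425$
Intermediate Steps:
$Z = 158$
$U = 150$ ($U = -8 + 158 = 150$)
$\left(-13 + U\right) 25 \left(-1\right) = \left(-13 + 150\right) 25 \left(-1\right) = 137 \left(-25\right) = -3425$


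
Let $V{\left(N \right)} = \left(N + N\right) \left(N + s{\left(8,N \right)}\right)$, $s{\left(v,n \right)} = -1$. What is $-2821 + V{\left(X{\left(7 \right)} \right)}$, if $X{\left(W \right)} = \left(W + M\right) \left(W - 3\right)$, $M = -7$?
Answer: $-2821$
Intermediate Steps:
$X{\left(W \right)} = \left(-7 + W\right) \left(-3 + W\right)$ ($X{\left(W \right)} = \left(W - 7\right) \left(W - 3\right) = \left(-7 + W\right) \left(-3 + W\right)$)
$V{\left(N \right)} = 2 N \left(-1 + N\right)$ ($V{\left(N \right)} = \left(N + N\right) \left(N - 1\right) = 2 N \left(-1 + N\right)$)
$-2821 + V{\left(X{\left(7 \right)} \right)} = -2821 + 2 \left(21 + 7^{2} - 70\right) \left(-1 + \left(21 + 7^{2} - 70\right)\right) = -2821 + 2 \left(21 + 49 - 70\right) \left(-1 + \left(21 + 49 - 70\right)\right) = -2821 + 2 \cdot 0 \left(-1 + 0\right) = -2821 + 2 \cdot 0 \left(-1\right) = -2821 + 0 = -2821$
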